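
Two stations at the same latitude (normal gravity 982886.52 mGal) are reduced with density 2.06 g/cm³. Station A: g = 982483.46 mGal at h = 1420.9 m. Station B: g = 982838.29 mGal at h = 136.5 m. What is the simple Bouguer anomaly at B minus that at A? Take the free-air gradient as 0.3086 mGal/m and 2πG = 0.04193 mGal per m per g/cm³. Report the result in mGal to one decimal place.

Δg_SB(A) = 982483.46 − 982886.52 + 0.3086×1420.9 − 0.04193×2.06×1420.9 = -87.30 mGal
Δg_SB(B) = 982838.29 − 982886.52 + 0.3086×136.5 − 0.04193×2.06×136.5 = -17.90 mGal
Difference = -17.90 − (-87.30) = 69.40 mGal

69.4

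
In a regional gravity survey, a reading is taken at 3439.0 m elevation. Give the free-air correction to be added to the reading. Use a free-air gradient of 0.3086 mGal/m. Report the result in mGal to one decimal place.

1061.3

Free-air correction = 0.3086 × 3439.0 = 1061.3 mGal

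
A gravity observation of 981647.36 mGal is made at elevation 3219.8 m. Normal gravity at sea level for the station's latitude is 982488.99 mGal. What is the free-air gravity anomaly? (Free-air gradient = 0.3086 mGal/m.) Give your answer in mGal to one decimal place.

Free-air correction = 0.3086 × 3219.8 = 993.63 mGal
Free-air anomaly = 981647.36 − 982488.99 + (993.63) = 152.00 mGal

152.0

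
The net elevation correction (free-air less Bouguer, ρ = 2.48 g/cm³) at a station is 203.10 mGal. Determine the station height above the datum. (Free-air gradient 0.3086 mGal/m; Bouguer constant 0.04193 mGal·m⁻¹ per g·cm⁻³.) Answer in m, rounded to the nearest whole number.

993

Combined gradient = 0.3086 − 0.04193 × 2.48 = 0.2046136 mGal/m
h = 203.10 / 0.2046136 = 992.60 m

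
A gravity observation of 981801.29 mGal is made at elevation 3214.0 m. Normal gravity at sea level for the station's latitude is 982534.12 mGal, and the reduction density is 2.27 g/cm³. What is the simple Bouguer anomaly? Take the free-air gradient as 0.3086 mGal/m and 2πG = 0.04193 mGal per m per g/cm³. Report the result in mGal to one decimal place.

-46.9

Free-air correction = 0.3086 × 3214.0 = 991.84 mGal
Free-air anomaly = 981801.29 − 982534.12 + (991.84) = 259.01 mGal
Bouguer slab correction = 0.04193 × 2.27 × 3214.0 = 305.91 mGal
Simple Bouguer anomaly = 259.01 − (305.91) = -46.90 mGal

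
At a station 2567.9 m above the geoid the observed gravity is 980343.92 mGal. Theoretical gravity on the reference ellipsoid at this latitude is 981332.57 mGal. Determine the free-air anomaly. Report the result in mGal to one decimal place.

-196.2

Free-air correction = 0.3086 × 2567.9 = 792.45 mGal
Free-air anomaly = 980343.92 − 981332.57 + (792.45) = -196.20 mGal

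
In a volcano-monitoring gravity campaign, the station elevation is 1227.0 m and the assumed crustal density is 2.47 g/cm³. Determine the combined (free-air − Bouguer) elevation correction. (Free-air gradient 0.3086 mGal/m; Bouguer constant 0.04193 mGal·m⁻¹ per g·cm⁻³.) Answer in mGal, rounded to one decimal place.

251.6

Combined gradient = 0.3086 − 0.04193 × 2.47 = 0.2050329 mGal/m
Combined elevation correction = 0.2050329 × 1227.0 = 251.6 mGal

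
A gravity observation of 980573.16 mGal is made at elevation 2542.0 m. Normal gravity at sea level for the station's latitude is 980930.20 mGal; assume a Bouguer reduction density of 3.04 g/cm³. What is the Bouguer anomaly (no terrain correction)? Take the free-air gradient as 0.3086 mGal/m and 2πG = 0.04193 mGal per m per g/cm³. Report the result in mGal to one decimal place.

Free-air correction = 0.3086 × 2542.0 = 784.46 mGal
Free-air anomaly = 980573.16 − 980930.20 + (784.46) = 427.42 mGal
Bouguer slab correction = 0.04193 × 3.04 × 2542.0 = 324.02 mGal
Simple Bouguer anomaly = 427.42 − (324.02) = 103.40 mGal

103.4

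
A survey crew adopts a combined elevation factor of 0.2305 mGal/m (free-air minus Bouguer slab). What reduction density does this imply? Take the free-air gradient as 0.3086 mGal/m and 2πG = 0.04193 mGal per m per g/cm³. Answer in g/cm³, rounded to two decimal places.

0.2305 = 0.3086 − 0.04193 × ρ
ρ = (0.3086 − 0.2305) / 0.04193 = 1.86 g/cm³

1.86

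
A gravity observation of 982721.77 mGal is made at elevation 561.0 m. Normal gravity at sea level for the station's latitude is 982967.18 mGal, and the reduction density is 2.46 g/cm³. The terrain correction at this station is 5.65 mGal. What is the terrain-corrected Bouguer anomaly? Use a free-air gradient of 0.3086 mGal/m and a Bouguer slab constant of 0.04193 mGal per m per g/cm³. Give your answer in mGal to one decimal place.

-124.5

Free-air correction = 0.3086 × 561.0 = 173.12 mGal
Free-air anomaly = 982721.77 − 982967.18 + (173.12) = -72.29 mGal
Bouguer slab correction = 0.04193 × 2.46 × 561.0 = 57.87 mGal
Simple Bouguer anomaly = -72.29 − (57.87) = -130.16 mGal
Complete Bouguer anomaly = -130.16 + 5.65 = -124.51 mGal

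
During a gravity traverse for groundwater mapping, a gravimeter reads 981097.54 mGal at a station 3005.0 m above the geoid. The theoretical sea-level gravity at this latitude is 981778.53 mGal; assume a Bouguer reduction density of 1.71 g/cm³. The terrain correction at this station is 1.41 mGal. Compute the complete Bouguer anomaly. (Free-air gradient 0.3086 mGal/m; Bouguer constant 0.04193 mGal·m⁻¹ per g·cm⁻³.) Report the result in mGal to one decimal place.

Free-air correction = 0.3086 × 3005.0 = 927.34 mGal
Free-air anomaly = 981097.54 − 981778.53 + (927.34) = 246.35 mGal
Bouguer slab correction = 0.04193 × 1.71 × 3005.0 = 215.46 mGal
Simple Bouguer anomaly = 246.35 − (215.46) = 30.89 mGal
Complete Bouguer anomaly = 30.89 + 1.41 = 32.30 mGal

32.3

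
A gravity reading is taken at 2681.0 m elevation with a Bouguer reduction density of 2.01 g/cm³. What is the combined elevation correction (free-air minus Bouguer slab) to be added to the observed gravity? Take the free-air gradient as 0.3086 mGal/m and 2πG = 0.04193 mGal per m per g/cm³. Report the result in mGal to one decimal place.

Combined gradient = 0.3086 − 0.04193 × 2.01 = 0.2243207 mGal/m
Combined elevation correction = 0.2243207 × 2681.0 = 601.4 mGal

601.4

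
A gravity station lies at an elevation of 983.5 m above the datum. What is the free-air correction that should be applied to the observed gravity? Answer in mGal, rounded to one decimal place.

303.5

Free-air correction = 0.3086 × 983.5 = 303.5 mGal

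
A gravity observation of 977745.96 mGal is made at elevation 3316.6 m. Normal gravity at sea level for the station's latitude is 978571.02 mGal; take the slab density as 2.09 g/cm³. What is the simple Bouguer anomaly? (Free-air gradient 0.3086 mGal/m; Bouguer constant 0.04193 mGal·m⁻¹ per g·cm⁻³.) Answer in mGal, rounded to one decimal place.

Free-air correction = 0.3086 × 3316.6 = 1023.50 mGal
Free-air anomaly = 977745.96 − 978571.02 + (1023.50) = 198.44 mGal
Bouguer slab correction = 0.04193 × 2.09 × 3316.6 = 290.65 mGal
Simple Bouguer anomaly = 198.44 − (290.65) = -92.21 mGal

-92.2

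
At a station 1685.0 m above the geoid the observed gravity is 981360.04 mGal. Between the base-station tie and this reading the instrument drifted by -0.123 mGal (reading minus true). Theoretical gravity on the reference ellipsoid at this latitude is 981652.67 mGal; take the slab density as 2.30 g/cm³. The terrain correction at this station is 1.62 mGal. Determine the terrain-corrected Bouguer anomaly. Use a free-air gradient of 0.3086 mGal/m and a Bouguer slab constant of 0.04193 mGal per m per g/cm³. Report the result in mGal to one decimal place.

Drift-corrected reading = 981360.04 − (-0.123) = 981360.163 mGal
Free-air correction = 0.3086 × 1685.0 = 519.99 mGal
Free-air anomaly = 981360.163 − 981652.67 + (519.99) = 227.483 mGal
Bouguer slab correction = 0.04193 × 2.30 × 1685.0 = 162.50 mGal
Simple Bouguer anomaly = 227.483 − (162.50) = 64.983 mGal
Complete Bouguer anomaly = 64.983 + 1.62 = 66.603 mGal

66.6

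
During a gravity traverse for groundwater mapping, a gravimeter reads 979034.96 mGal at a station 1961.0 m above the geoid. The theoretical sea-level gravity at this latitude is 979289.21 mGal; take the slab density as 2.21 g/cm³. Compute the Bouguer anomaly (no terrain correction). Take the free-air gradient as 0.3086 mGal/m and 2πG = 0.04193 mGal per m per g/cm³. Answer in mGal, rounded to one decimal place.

Free-air correction = 0.3086 × 1961.0 = 605.16 mGal
Free-air anomaly = 979034.96 − 979289.21 + (605.16) = 350.91 mGal
Bouguer slab correction = 0.04193 × 2.21 × 1961.0 = 181.72 mGal
Simple Bouguer anomaly = 350.91 − (181.72) = 169.19 mGal

169.2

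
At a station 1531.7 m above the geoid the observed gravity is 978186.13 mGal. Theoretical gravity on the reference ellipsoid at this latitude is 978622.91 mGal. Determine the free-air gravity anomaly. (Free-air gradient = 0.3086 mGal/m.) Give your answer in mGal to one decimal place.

Free-air correction = 0.3086 × 1531.7 = 472.68 mGal
Free-air anomaly = 978186.13 − 978622.91 + (472.68) = 35.90 mGal

35.9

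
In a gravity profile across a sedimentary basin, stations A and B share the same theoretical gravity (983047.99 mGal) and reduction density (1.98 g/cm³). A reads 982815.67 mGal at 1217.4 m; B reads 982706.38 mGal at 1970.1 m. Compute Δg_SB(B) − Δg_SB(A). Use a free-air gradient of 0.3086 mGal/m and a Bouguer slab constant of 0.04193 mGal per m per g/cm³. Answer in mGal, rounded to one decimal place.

Δg_SB(A) = 982815.67 − 983047.99 + 0.3086×1217.4 − 0.04193×1.98×1217.4 = 42.30 mGal
Δg_SB(B) = 982706.38 − 983047.99 + 0.3086×1970.1 − 0.04193×1.98×1970.1 = 102.80 mGal
Difference = 102.80 − (42.30) = 60.50 mGal

60.5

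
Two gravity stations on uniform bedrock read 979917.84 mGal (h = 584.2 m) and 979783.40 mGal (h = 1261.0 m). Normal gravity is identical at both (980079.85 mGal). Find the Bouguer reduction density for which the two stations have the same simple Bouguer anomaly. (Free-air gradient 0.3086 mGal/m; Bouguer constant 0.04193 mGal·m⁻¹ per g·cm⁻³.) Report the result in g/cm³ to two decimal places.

2.62

Δg_obs = 979783.40 − 979917.84 = -134.44 mGal over Δh = 1261.0 − 584.2 = 676.8 m
Equal Bouguer anomalies ⇒ Δg_obs + (0.3086 − 0.04193ρ)·Δh = 0
0.3086 − 0.04193ρ = −Δg_obs/Δh = 0.19864
ρ = (0.3086 − 0.19864) / 0.04193 = 2.62 g/cm³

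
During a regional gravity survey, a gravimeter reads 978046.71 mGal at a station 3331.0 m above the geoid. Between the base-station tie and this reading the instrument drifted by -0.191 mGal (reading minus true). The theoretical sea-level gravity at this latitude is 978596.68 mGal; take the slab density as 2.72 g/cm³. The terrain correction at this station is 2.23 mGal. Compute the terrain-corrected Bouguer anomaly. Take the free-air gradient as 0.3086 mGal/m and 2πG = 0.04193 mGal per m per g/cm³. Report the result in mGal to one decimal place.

Drift-corrected reading = 978046.71 − (-0.191) = 978046.901 mGal
Free-air correction = 0.3086 × 3331.0 = 1027.95 mGal
Free-air anomaly = 978046.901 − 978596.68 + (1027.95) = 478.171 mGal
Bouguer slab correction = 0.04193 × 2.72 × 3331.0 = 379.90 mGal
Simple Bouguer anomaly = 478.171 − (379.90) = 98.271 mGal
Complete Bouguer anomaly = 98.271 + 2.23 = 100.501 mGal

100.5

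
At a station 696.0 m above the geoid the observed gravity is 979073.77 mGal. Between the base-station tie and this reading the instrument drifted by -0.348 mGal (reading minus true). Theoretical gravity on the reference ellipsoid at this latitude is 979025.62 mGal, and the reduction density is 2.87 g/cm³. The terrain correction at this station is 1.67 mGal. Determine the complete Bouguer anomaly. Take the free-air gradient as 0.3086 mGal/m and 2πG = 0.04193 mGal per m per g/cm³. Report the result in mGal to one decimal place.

Drift-corrected reading = 979073.77 − (-0.348) = 979074.118 mGal
Free-air correction = 0.3086 × 696.0 = 214.79 mGal
Free-air anomaly = 979074.118 − 979025.62 + (214.79) = 263.288 mGal
Bouguer slab correction = 0.04193 × 2.87 × 696.0 = 83.76 mGal
Simple Bouguer anomaly = 263.288 − (83.76) = 179.528 mGal
Complete Bouguer anomaly = 179.528 + 1.67 = 181.198 mGal

181.2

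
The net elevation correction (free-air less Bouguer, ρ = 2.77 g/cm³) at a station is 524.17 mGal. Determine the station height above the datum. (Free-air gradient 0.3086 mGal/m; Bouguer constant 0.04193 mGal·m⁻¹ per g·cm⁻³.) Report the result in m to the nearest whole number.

Combined gradient = 0.3086 − 0.04193 × 2.77 = 0.1924539 mGal/m
h = 524.17 / 0.1924539 = 2723.61 m

2724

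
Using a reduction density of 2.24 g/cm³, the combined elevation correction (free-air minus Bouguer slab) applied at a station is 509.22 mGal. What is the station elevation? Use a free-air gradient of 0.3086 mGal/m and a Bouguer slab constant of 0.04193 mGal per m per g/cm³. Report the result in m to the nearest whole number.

Combined gradient = 0.3086 − 0.04193 × 2.24 = 0.2146768 mGal/m
h = 509.22 / 0.2146768 = 2372.03 m

2372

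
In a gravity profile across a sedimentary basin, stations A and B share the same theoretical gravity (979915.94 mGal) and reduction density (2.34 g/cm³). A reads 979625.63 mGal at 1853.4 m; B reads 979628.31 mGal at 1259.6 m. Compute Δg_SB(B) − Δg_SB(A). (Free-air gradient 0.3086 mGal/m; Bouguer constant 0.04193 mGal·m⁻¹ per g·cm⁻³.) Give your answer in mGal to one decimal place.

Δg_SB(A) = 979625.63 − 979915.94 + 0.3086×1853.4 − 0.04193×2.34×1853.4 = 99.80 mGal
Δg_SB(B) = 979628.31 − 979915.94 + 0.3086×1259.6 − 0.04193×2.34×1259.6 = -22.50 mGal
Difference = -22.50 − (99.80) = -122.30 mGal

-122.3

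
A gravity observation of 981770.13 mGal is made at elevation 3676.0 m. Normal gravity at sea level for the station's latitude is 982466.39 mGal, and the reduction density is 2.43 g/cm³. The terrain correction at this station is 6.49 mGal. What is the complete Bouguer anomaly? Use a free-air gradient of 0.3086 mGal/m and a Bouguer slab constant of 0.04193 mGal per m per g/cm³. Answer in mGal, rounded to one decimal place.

Free-air correction = 0.3086 × 3676.0 = 1134.41 mGal
Free-air anomaly = 981770.13 − 982466.39 + (1134.41) = 438.15 mGal
Bouguer slab correction = 0.04193 × 2.43 × 3676.0 = 374.55 mGal
Simple Bouguer anomaly = 438.15 − (374.55) = 63.60 mGal
Complete Bouguer anomaly = 63.60 + 6.49 = 70.09 mGal

70.1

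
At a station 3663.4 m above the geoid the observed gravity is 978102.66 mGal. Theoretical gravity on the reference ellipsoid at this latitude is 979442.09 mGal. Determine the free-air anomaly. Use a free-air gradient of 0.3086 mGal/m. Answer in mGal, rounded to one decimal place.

Free-air correction = 0.3086 × 3663.4 = 1130.53 mGal
Free-air anomaly = 978102.66 − 979442.09 + (1130.53) = -208.90 mGal

-208.9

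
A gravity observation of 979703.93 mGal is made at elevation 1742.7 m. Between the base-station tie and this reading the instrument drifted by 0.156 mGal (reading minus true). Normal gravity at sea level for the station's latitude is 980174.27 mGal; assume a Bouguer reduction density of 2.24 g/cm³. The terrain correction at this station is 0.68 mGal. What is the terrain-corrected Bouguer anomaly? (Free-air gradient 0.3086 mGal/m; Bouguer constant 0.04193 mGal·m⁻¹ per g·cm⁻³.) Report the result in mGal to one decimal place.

-95.7

Drift-corrected reading = 979703.93 − (0.156) = 979703.774 mGal
Free-air correction = 0.3086 × 1742.7 = 537.80 mGal
Free-air anomaly = 979703.774 − 980174.27 + (537.80) = 67.304 mGal
Bouguer slab correction = 0.04193 × 2.24 × 1742.7 = 163.68 mGal
Simple Bouguer anomaly = 67.304 − (163.68) = -96.376 mGal
Complete Bouguer anomaly = -96.376 + 0.68 = -95.696 mGal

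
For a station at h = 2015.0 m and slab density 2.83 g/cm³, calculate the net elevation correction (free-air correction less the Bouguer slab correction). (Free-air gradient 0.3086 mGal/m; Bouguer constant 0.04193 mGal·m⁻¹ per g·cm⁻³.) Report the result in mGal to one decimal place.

382.7

Combined gradient = 0.3086 − 0.04193 × 2.83 = 0.1899381 mGal/m
Combined elevation correction = 0.1899381 × 2015.0 = 382.7 mGal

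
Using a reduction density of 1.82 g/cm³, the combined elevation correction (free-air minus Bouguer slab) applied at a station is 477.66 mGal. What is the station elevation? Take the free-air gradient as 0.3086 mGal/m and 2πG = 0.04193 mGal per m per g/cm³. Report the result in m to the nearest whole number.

Combined gradient = 0.3086 − 0.04193 × 1.82 = 0.2322874 mGal/m
h = 477.66 / 0.2322874 = 2056.33 m

2056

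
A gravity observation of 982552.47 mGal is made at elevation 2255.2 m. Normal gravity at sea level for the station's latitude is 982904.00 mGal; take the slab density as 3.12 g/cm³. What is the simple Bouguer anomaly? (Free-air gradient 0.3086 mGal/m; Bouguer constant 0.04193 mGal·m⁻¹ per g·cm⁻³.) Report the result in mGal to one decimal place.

Free-air correction = 0.3086 × 2255.2 = 695.95 mGal
Free-air anomaly = 982552.47 − 982904.00 + (695.95) = 344.42 mGal
Bouguer slab correction = 0.04193 × 3.12 × 2255.2 = 295.03 mGal
Simple Bouguer anomaly = 344.42 − (295.03) = 49.39 mGal

49.4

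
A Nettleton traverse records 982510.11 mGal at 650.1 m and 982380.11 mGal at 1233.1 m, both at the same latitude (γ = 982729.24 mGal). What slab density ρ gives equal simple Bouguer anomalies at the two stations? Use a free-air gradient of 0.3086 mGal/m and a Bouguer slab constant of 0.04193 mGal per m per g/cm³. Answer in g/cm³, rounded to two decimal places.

2.04

Δg_obs = 982380.11 − 982510.11 = -130.00 mGal over Δh = 1233.1 − 650.1 = 583.0 m
Equal Bouguer anomalies ⇒ Δg_obs + (0.3086 − 0.04193ρ)·Δh = 0
0.3086 − 0.04193ρ = −Δg_obs/Δh = 0.22298
ρ = (0.3086 − 0.22298) / 0.04193 = 2.04 g/cm³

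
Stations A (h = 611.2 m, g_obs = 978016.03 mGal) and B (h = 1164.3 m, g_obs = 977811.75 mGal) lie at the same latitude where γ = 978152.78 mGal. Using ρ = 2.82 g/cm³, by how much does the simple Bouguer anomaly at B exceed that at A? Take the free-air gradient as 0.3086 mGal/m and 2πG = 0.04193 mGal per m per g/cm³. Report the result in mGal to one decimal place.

-99.0

Δg_SB(A) = 978016.03 − 978152.78 + 0.3086×611.2 − 0.04193×2.82×611.2 = -20.40 mGal
Δg_SB(B) = 977811.75 − 978152.78 + 0.3086×1164.3 − 0.04193×2.82×1164.3 = -119.40 mGal
Difference = -119.40 − (-20.40) = -99.00 mGal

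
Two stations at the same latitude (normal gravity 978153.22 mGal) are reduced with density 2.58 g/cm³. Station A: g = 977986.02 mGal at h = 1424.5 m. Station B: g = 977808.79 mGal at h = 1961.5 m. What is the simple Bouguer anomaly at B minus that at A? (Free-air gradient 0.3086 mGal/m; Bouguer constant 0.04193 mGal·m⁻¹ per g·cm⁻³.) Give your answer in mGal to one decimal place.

-69.6

Δg_SB(A) = 977986.02 − 978153.22 + 0.3086×1424.5 − 0.04193×2.58×1424.5 = 118.30 mGal
Δg_SB(B) = 977808.79 − 978153.22 + 0.3086×1961.5 − 0.04193×2.58×1961.5 = 48.70 mGal
Difference = 48.70 − (118.30) = -69.60 mGal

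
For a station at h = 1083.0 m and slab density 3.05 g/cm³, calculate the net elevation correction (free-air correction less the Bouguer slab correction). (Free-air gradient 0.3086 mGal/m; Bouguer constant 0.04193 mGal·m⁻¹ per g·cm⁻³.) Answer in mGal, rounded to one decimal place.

195.7

Combined gradient = 0.3086 − 0.04193 × 3.05 = 0.1807135 mGal/m
Combined elevation correction = 0.1807135 × 1083.0 = 195.7 mGal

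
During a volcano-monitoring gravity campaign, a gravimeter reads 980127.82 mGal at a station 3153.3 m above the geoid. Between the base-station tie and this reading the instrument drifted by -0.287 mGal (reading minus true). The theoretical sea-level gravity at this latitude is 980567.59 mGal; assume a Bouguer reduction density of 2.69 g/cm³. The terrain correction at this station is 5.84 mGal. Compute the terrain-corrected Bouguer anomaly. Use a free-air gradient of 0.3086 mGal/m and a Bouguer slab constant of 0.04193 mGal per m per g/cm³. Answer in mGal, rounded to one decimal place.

Drift-corrected reading = 980127.82 − (-0.287) = 980128.107 mGal
Free-air correction = 0.3086 × 3153.3 = 973.11 mGal
Free-air anomaly = 980128.107 − 980567.59 + (973.11) = 533.627 mGal
Bouguer slab correction = 0.04193 × 2.69 × 3153.3 = 355.67 mGal
Simple Bouguer anomaly = 533.627 − (355.67) = 177.957 mGal
Complete Bouguer anomaly = 177.957 + 5.84 = 183.797 mGal

183.8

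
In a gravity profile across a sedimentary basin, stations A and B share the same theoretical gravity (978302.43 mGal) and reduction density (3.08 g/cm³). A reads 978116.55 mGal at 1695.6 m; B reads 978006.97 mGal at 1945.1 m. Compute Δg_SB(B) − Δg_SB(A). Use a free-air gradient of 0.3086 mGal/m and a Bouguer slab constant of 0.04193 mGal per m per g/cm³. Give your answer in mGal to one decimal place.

Δg_SB(A) = 978116.55 − 978302.43 + 0.3086×1695.6 − 0.04193×3.08×1695.6 = 118.40 mGal
Δg_SB(B) = 978006.97 − 978302.43 + 0.3086×1945.1 − 0.04193×3.08×1945.1 = 53.60 mGal
Difference = 53.60 − (118.40) = -64.80 mGal

-64.8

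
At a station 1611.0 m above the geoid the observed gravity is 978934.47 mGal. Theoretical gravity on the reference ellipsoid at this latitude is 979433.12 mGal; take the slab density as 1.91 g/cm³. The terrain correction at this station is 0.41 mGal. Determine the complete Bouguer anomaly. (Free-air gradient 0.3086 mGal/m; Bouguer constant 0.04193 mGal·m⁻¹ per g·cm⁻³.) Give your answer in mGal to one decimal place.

Free-air correction = 0.3086 × 1611.0 = 497.15 mGal
Free-air anomaly = 978934.47 − 979433.12 + (497.15) = -1.50 mGal
Bouguer slab correction = 0.04193 × 1.91 × 1611.0 = 129.02 mGal
Simple Bouguer anomaly = -1.50 − (129.02) = -130.52 mGal
Complete Bouguer anomaly = -130.52 + 0.41 = -130.11 mGal

-130.1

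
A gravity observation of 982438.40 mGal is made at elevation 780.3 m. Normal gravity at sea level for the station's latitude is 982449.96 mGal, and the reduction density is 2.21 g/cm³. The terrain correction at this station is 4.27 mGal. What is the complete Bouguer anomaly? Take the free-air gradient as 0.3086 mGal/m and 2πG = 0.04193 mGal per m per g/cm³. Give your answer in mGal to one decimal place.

Free-air correction = 0.3086 × 780.3 = 240.80 mGal
Free-air anomaly = 982438.40 − 982449.96 + (240.80) = 229.24 mGal
Bouguer slab correction = 0.04193 × 2.21 × 780.3 = 72.31 mGal
Simple Bouguer anomaly = 229.24 − (72.31) = 156.93 mGal
Complete Bouguer anomaly = 156.93 + 4.27 = 161.20 mGal

161.2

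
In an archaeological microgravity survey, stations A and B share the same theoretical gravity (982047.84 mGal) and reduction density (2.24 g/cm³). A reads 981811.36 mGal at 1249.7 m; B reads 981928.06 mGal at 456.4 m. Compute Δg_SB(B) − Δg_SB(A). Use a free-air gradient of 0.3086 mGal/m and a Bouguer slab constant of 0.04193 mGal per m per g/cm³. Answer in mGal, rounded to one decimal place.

-53.6

Δg_SB(A) = 981811.36 − 982047.84 + 0.3086×1249.7 − 0.04193×2.24×1249.7 = 31.80 mGal
Δg_SB(B) = 981928.06 − 982047.84 + 0.3086×456.4 − 0.04193×2.24×456.4 = -21.80 mGal
Difference = -21.80 − (31.80) = -53.60 mGal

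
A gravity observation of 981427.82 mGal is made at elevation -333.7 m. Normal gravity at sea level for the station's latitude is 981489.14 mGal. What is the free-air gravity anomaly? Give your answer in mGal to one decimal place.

Free-air correction = 0.3086 × -333.7 = -102.98 mGal
Free-air anomaly = 981427.82 − 981489.14 + (-102.98) = -164.30 mGal

-164.3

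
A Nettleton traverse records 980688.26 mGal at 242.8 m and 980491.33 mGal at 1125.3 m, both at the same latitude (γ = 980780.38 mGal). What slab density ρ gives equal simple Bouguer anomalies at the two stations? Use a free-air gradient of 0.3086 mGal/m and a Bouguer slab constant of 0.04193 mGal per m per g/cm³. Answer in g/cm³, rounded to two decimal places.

Δg_obs = 980491.33 − 980688.26 = -196.93 mGal over Δh = 1125.3 − 242.8 = 882.5 m
Equal Bouguer anomalies ⇒ Δg_obs + (0.3086 − 0.04193ρ)·Δh = 0
0.3086 − 0.04193ρ = −Δg_obs/Δh = 0.22315
ρ = (0.3086 − 0.22315) / 0.04193 = 2.04 g/cm³

2.04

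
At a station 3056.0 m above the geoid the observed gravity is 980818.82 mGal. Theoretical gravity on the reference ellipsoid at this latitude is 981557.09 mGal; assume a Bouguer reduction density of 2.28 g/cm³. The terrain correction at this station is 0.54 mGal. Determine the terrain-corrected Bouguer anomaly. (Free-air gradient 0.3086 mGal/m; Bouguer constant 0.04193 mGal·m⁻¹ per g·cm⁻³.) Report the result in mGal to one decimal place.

Free-air correction = 0.3086 × 3056.0 = 943.08 mGal
Free-air anomaly = 980818.82 − 981557.09 + (943.08) = 204.81 mGal
Bouguer slab correction = 0.04193 × 2.28 × 3056.0 = 292.15 mGal
Simple Bouguer anomaly = 204.81 − (292.15) = -87.34 mGal
Complete Bouguer anomaly = -87.34 + 0.54 = -86.80 mGal

-86.8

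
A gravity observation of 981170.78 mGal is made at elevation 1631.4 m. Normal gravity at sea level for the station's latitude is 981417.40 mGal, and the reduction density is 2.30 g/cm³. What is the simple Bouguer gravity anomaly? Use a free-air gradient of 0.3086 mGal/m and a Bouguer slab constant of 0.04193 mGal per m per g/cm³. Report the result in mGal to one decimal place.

Free-air correction = 0.3086 × 1631.4 = 503.45 mGal
Free-air anomaly = 981170.78 − 981417.40 + (503.45) = 256.83 mGal
Bouguer slab correction = 0.04193 × 2.30 × 1631.4 = 157.33 mGal
Simple Bouguer anomaly = 256.83 − (157.33) = 99.50 mGal

99.5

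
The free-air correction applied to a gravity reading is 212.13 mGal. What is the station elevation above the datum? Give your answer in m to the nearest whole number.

687

h = 212.13 / 0.3086 = 687.39 m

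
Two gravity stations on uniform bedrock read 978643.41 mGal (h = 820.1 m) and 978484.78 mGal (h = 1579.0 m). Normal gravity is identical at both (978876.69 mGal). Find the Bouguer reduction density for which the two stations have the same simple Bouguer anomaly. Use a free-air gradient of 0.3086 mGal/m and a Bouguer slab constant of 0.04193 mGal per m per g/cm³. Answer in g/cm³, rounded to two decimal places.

Δg_obs = 978484.78 − 978643.41 = -158.63 mGal over Δh = 1579.0 − 820.1 = 758.9 m
Equal Bouguer anomalies ⇒ Δg_obs + (0.3086 − 0.04193ρ)·Δh = 0
0.3086 − 0.04193ρ = −Δg_obs/Δh = 0.20903
ρ = (0.3086 − 0.20903) / 0.04193 = 2.37 g/cm³

2.37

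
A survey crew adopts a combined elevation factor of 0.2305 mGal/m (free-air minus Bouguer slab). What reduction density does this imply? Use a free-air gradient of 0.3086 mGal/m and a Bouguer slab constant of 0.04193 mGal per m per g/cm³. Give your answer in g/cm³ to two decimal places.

0.2305 = 0.3086 − 0.04193 × ρ
ρ = (0.3086 − 0.2305) / 0.04193 = 1.86 g/cm³

1.86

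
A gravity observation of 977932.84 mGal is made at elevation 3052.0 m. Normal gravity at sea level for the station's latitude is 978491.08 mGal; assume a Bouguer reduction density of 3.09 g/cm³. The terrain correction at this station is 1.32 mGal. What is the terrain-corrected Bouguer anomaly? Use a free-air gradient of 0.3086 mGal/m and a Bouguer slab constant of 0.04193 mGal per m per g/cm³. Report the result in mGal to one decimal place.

Free-air correction = 0.3086 × 3052.0 = 941.85 mGal
Free-air anomaly = 977932.84 − 978491.08 + (941.85) = 383.61 mGal
Bouguer slab correction = 0.04193 × 3.09 × 3052.0 = 395.43 mGal
Simple Bouguer anomaly = 383.61 − (395.43) = -11.82 mGal
Complete Bouguer anomaly = -11.82 + 1.32 = -10.50 mGal

-10.5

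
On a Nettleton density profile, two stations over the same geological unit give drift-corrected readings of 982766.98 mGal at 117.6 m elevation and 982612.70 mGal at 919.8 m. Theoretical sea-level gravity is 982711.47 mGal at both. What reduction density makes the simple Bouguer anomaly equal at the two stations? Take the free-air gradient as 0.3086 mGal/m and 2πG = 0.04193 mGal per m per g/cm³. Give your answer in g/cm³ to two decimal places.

2.77

Δg_obs = 982612.70 − 982766.98 = -154.28 mGal over Δh = 919.8 − 117.6 = 802.2 m
Equal Bouguer anomalies ⇒ Δg_obs + (0.3086 − 0.04193ρ)·Δh = 0
0.3086 − 0.04193ρ = −Δg_obs/Δh = 0.19232
ρ = (0.3086 − 0.19232) / 0.04193 = 2.77 g/cm³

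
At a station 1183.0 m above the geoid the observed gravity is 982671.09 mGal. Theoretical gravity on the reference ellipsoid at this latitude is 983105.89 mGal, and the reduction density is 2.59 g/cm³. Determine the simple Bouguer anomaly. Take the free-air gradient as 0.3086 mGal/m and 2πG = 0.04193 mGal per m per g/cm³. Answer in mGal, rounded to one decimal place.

Free-air correction = 0.3086 × 1183.0 = 365.07 mGal
Free-air anomaly = 982671.09 − 983105.89 + (365.07) = -69.73 mGal
Bouguer slab correction = 0.04193 × 2.59 × 1183.0 = 128.47 mGal
Simple Bouguer anomaly = -69.73 − (128.47) = -198.20 mGal

-198.2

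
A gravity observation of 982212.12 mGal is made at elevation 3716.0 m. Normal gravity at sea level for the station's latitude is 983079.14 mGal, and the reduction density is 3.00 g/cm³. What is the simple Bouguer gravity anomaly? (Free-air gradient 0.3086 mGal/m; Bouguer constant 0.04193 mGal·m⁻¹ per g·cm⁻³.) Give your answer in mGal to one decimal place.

-187.7

Free-air correction = 0.3086 × 3716.0 = 1146.76 mGal
Free-air anomaly = 982212.12 − 983079.14 + (1146.76) = 279.74 mGal
Bouguer slab correction = 0.04193 × 3.00 × 3716.0 = 467.44 mGal
Simple Bouguer anomaly = 279.74 − (467.44) = -187.70 mGal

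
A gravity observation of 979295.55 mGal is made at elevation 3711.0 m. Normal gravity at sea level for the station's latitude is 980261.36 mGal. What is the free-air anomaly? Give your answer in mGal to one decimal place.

179.4

Free-air correction = 0.3086 × 3711.0 = 1145.21 mGal
Free-air anomaly = 979295.55 − 980261.36 + (1145.21) = 179.40 mGal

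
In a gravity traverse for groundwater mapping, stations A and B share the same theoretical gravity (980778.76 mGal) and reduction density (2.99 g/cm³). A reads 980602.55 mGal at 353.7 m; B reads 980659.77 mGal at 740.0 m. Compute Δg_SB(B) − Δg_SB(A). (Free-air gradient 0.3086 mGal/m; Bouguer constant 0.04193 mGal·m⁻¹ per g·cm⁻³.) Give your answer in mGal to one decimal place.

Δg_SB(A) = 980602.55 − 980778.76 + 0.3086×353.7 − 0.04193×2.99×353.7 = -111.40 mGal
Δg_SB(B) = 980659.77 − 980778.76 + 0.3086×740.0 − 0.04193×2.99×740.0 = 16.60 mGal
Difference = 16.60 − (-111.40) = 128.00 mGal

128.0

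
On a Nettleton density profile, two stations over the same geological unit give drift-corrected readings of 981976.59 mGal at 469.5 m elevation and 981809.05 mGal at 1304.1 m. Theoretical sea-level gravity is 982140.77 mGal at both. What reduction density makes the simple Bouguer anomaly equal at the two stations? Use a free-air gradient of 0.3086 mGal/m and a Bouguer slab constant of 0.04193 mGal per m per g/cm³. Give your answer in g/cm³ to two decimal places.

Δg_obs = 981809.05 − 981976.59 = -167.54 mGal over Δh = 1304.1 − 469.5 = 834.6 m
Equal Bouguer anomalies ⇒ Δg_obs + (0.3086 − 0.04193ρ)·Δh = 0
0.3086 − 0.04193ρ = −Δg_obs/Δh = 0.20074
ρ = (0.3086 − 0.20074) / 0.04193 = 2.57 g/cm³

2.57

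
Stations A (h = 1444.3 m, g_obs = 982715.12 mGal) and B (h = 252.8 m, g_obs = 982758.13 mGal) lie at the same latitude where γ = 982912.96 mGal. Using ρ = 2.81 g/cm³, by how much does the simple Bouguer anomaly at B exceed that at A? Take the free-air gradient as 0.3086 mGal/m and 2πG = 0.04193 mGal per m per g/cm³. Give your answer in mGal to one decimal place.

-184.3

Δg_SB(A) = 982715.12 − 982912.96 + 0.3086×1444.3 − 0.04193×2.81×1444.3 = 77.70 mGal
Δg_SB(B) = 982758.13 − 982912.96 + 0.3086×252.8 − 0.04193×2.81×252.8 = -106.60 mGal
Difference = -106.60 − (77.70) = -184.30 mGal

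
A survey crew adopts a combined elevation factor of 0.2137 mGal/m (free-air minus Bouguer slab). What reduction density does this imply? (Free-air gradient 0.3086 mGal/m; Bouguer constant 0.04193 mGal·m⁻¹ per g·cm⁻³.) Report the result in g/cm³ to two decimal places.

2.26

0.2137 = 0.3086 − 0.04193 × ρ
ρ = (0.3086 − 0.2137) / 0.04193 = 2.26 g/cm³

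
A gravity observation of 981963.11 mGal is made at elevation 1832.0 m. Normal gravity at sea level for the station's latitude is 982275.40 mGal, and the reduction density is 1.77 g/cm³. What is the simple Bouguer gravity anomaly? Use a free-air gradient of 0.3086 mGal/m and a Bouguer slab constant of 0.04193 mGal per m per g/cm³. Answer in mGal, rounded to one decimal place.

Free-air correction = 0.3086 × 1832.0 = 565.36 mGal
Free-air anomaly = 981963.11 − 982275.40 + (565.36) = 253.07 mGal
Bouguer slab correction = 0.04193 × 1.77 × 1832.0 = 135.96 mGal
Simple Bouguer anomaly = 253.07 − (135.96) = 117.11 mGal

117.1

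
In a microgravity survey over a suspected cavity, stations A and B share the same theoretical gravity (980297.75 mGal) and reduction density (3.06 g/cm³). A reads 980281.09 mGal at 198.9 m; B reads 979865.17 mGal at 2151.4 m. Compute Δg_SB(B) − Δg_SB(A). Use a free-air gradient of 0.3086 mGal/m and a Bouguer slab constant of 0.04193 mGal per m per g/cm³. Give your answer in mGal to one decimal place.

Δg_SB(A) = 980281.09 − 980297.75 + 0.3086×198.9 − 0.04193×3.06×198.9 = 19.20 mGal
Δg_SB(B) = 979865.17 − 980297.75 + 0.3086×2151.4 − 0.04193×3.06×2151.4 = -44.70 mGal
Difference = -44.70 − (19.20) = -63.90 mGal

-63.9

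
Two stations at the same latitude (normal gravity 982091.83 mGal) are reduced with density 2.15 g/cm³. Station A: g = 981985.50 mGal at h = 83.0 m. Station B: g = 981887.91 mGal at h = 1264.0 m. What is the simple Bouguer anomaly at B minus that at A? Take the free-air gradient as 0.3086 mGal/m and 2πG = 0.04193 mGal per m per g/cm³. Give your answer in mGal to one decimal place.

160.4

Δg_SB(A) = 981985.50 − 982091.83 + 0.3086×83.0 − 0.04193×2.15×83.0 = -88.20 mGal
Δg_SB(B) = 981887.91 − 982091.83 + 0.3086×1264.0 − 0.04193×2.15×1264.0 = 72.20 mGal
Difference = 72.20 − (-88.20) = 160.40 mGal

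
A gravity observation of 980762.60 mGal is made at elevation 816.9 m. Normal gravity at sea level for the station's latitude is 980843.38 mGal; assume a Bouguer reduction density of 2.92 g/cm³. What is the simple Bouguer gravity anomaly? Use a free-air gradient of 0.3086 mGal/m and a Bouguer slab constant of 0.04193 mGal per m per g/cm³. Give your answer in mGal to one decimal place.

71.3

Free-air correction = 0.3086 × 816.9 = 252.10 mGal
Free-air anomaly = 980762.60 − 980843.38 + (252.10) = 171.32 mGal
Bouguer slab correction = 0.04193 × 2.92 × 816.9 = 100.02 mGal
Simple Bouguer anomaly = 171.32 − (100.02) = 71.30 mGal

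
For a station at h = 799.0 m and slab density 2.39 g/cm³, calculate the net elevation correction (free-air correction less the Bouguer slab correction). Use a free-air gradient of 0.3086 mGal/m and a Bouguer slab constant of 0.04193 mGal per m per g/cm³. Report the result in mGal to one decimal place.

Combined gradient = 0.3086 − 0.04193 × 2.39 = 0.2083873 mGal/m
Combined elevation correction = 0.2083873 × 799.0 = 166.5 mGal

166.5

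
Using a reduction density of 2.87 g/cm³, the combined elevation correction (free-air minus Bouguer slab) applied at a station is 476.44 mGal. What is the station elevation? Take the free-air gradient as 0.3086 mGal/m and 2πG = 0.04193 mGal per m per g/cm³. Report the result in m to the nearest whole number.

Combined gradient = 0.3086 − 0.04193 × 2.87 = 0.1882609 mGal/m
h = 476.44 / 0.1882609 = 2530.74 m

2531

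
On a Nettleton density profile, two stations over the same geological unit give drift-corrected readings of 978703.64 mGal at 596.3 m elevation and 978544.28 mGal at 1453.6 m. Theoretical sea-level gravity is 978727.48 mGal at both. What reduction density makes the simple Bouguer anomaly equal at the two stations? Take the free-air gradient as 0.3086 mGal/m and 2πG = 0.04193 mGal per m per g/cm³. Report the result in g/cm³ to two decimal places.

2.93

Δg_obs = 978544.28 − 978703.64 = -159.36 mGal over Δh = 1453.6 − 596.3 = 857.3 m
Equal Bouguer anomalies ⇒ Δg_obs + (0.3086 − 0.04193ρ)·Δh = 0
0.3086 − 0.04193ρ = −Δg_obs/Δh = 0.18589
ρ = (0.3086 − 0.18589) / 0.04193 = 2.93 g/cm³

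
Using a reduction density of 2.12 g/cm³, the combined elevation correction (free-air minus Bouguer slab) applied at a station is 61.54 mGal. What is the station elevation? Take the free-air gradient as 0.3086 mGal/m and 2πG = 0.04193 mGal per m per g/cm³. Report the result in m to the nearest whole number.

Combined gradient = 0.3086 − 0.04193 × 2.12 = 0.2197084 mGal/m
h = 61.54 / 0.2197084 = 280.10 m

280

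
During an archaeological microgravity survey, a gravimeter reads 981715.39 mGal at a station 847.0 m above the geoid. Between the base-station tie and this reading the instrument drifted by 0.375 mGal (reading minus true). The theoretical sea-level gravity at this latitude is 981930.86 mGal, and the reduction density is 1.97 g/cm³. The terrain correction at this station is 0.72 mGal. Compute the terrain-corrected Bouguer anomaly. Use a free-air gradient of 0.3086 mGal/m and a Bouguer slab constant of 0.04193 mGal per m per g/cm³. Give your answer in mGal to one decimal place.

Drift-corrected reading = 981715.39 − (0.375) = 981715.015 mGal
Free-air correction = 0.3086 × 847.0 = 261.38 mGal
Free-air anomaly = 981715.015 − 981930.86 + (261.38) = 45.535 mGal
Bouguer slab correction = 0.04193 × 1.97 × 847.0 = 69.96 mGal
Simple Bouguer anomaly = 45.535 − (69.96) = -24.425 mGal
Complete Bouguer anomaly = -24.425 + 0.72 = -23.705 mGal

-23.7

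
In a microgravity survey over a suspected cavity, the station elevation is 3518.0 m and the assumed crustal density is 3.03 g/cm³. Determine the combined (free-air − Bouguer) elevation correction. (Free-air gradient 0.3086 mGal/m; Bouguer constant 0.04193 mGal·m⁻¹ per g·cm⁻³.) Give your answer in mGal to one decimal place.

638.7

Combined gradient = 0.3086 − 0.04193 × 3.03 = 0.1815521 mGal/m
Combined elevation correction = 0.1815521 × 3518.0 = 638.7 mGal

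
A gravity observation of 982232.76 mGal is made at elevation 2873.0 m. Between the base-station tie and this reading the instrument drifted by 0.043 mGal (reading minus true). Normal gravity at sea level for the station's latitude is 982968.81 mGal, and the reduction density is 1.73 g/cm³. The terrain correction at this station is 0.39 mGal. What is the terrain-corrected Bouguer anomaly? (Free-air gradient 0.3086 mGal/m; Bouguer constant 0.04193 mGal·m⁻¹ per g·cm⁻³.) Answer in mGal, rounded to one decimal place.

-57.5

Drift-corrected reading = 982232.76 − (0.043) = 982232.717 mGal
Free-air correction = 0.3086 × 2873.0 = 886.61 mGal
Free-air anomaly = 982232.717 − 982968.81 + (886.61) = 150.517 mGal
Bouguer slab correction = 0.04193 × 1.73 × 2873.0 = 208.40 mGal
Simple Bouguer anomaly = 150.517 − (208.40) = -57.883 mGal
Complete Bouguer anomaly = -57.883 + 0.39 = -57.493 mGal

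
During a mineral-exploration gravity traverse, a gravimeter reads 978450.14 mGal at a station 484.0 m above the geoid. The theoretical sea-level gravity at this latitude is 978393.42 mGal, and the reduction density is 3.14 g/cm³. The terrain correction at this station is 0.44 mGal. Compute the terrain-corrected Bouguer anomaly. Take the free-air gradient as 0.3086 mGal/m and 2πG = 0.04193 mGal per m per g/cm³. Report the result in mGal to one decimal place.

142.8

Free-air correction = 0.3086 × 484.0 = 149.36 mGal
Free-air anomaly = 978450.14 − 978393.42 + (149.36) = 206.08 mGal
Bouguer slab correction = 0.04193 × 3.14 × 484.0 = 63.72 mGal
Simple Bouguer anomaly = 206.08 − (63.72) = 142.36 mGal
Complete Bouguer anomaly = 142.36 + 0.44 = 142.80 mGal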